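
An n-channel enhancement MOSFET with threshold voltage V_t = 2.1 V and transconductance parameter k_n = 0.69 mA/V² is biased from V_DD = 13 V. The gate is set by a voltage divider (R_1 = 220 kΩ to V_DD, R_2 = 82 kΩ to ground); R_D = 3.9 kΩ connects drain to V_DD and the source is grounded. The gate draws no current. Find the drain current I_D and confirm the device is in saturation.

I_D ≈ 0.71 mA

V_G = V_DD·R_2/(R_1+R_2) = 13×82/302 = 3.53 V. With the source grounded, V_GS = V_G = 3.53 V.
Assume saturation: I_D = (k_n/2)(V_GS − V_t)² = (0.69/2)×(3.53 − 2.1)² = 0.345×1.43² = 0.705 mA.
V_DS = V_DD − I_D·R_D = 13 − 0.705×3.9 = 10.2 V.
Saturation requires V_DS ≥ V_GS − V_t = 1.43 V; 10.2 ≥ 1.43 ✓.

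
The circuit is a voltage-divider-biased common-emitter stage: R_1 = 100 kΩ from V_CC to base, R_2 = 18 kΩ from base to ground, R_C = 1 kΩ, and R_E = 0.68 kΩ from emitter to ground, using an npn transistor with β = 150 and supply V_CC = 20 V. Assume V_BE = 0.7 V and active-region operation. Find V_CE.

V_CE ≈ 15 V

Thevenize the base divider: V_Th = V_CC·R_2/(R_1+R_2) = 20×18/118 = 3.05 V, R_Th = R_1‖R_2 = 15.3 kΩ.
Base-emitter loop: V_Th = I_B·R_Th + V_BE + (β+1)I_B·R_E, so I_B = (3.05 − 0.7) / (15.3 + 151×0.68) = 0.0199 mA.
I_C = β·I_B = 150×0.0199 = 2.99 mA, and I_E = (β+1)I_B = 3.01 mA.
V_CE = V_CC − I_C·R_C − I_E·R_E = 20 − 2.99×1 − 3.01×0.68 = 15 V.
V_CE = 15 V > 0.2 V confirms active-region operation.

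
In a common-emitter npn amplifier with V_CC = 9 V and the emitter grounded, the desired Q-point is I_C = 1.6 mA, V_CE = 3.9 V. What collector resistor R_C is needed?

Collector loop: V_CC = I_C·R_C + V_CE.
R_C = (V_CC − V_CE)/I_C = (9 − 3.9)/1.6 = 3.19 kΩ.

R_C ≈ 3.2 kΩ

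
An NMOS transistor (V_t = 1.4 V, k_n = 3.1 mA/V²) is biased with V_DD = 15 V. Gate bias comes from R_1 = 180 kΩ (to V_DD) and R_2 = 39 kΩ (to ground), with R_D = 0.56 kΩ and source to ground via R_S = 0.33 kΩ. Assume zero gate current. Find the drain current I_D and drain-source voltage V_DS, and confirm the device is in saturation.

I_D ≈ 1.2 mA, V_DS ≈ 14 V

V_G = V_DD·R_2/(R_1+R_2) = 15×39/219 = 2.67 V.
Assume saturation: I_D = (k_n/2)(V_GS − V_t)² with V_GS = V_G − I_D·R_S = 2.67 − 0.33·I_D.
Substituting gives 0.169·I_D² − 2.3·I_D + 2.5 = 0, with roots I_D = 1.19 or 12.4 mA.
The root I_D = 12.4 mA gives V_GS = -1.43 V ≤ V_t, so take I_D = 1.19 mA.
Then V_GS = 2.28 V and V_DS = V_DD − I_D(R_D+R_S) = 15 − 1.19×0.89 = 13.9 V.
Saturation requires V_DS ≥ V_GS − V_t = 0.877 V; 13.9 ≥ 0.877 ✓.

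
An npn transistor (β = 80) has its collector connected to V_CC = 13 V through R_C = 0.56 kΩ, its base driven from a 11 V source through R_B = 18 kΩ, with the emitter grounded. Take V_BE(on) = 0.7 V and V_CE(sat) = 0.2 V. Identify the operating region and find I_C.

Assume active: I_B = (11 − 0.7)/18 = 0.572 mA, giving I_C = β·I_B = 45.8 mA.
But then V_CE = 13 − 45.8×0.56 = -12.6 V < V_CE(sat) = 0.2 V — impossible in the active region.
So the transistor is saturated. With V_CE = 0.2 V, I_C = (V_CC − 0.2)/R_C = 12.8/0.56 = 22.9 mA.
Check: β·I_B = 45.8 mA > I_C = 22.9 mA, confirming saturation.

saturation; I_C ≈ 23 mA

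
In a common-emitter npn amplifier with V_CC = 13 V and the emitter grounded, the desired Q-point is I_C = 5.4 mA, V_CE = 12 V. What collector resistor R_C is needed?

R_C ≈ 0.19 kΩ

Collector loop: V_CC = I_C·R_C + V_CE.
R_C = (V_CC − V_CE)/I_C = (13 − 12)/5.4 = 0.185 kΩ.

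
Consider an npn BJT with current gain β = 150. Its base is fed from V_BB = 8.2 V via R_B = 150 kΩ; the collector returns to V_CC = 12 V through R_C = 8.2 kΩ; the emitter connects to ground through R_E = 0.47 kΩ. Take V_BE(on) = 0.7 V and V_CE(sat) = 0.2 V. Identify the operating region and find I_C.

saturation; I_C ≈ 1.4 mA

Assume active: I_B = (8.2 − 0.7)/(150 + 151×0.47) = 0.0339 mA, I_C = β·I_B = 5.09 mA.
Then V_CE = 12 − 5.09×8.2 − 5.13×0.47 = -32.2 V < 0.2 V — the active assumption fails.
Re-solve with V_CE = 0.2 V. KCL at the emitter: V_E/R_E = (V_BB−0.7−V_E)/R_B + (V_CC−0.2−V_E)/R_C, giving V_E = 0.66 V.
I_C = (V_CC − 0.2 − V_E)/R_C = (11.8 − 0.66)/8.2 = 1.36 mA.
Check: I_B = (7.5 − 0.66)/150 = 0.0456 mA, and β·I_B = 6.84 mA > I_C, confirming saturation.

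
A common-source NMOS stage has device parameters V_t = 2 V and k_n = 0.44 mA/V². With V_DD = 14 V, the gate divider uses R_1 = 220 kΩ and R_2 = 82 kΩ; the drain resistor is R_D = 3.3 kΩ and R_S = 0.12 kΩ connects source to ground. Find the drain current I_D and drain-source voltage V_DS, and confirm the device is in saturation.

I_D ≈ 0.65 mA, V_DS ≈ 12 V

V_G = V_DD·R_2/(R_1+R_2) = 14×82/302 = 3.8 V.
Assume saturation: I_D = (k_n/2)(V_GS − V_t)² with V_GS = V_G − I_D·R_S = 3.8 − 0.12·I_D.
Substituting gives 0.00317·I_D² − 1.1·I_D + 0.714 = 0, with roots I_D = 0.653 or 345 mA.
The root I_D = 345 mA gives V_GS = -37.6 V ≤ V_t, so take I_D = 0.653 mA.
Then V_GS = 3.72 V and V_DS = V_DD − I_D(R_D+R_S) = 14 − 0.653×3.42 = 11.8 V.
Saturation requires V_DS ≥ V_GS − V_t = 1.72 V; 11.8 ≥ 1.72 ✓.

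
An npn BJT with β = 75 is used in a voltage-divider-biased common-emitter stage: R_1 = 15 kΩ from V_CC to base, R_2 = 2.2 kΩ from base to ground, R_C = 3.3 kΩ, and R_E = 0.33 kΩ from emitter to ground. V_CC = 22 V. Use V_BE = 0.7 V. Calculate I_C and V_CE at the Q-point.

I_C ≈ 5.9 mA, V_CE ≈ 0.66 V

Thevenize the base divider: V_Th = V_CC·R_2/(R_1+R_2) = 22×2.2/17.2 = 2.81 V, R_Th = R_1‖R_2 = 1.92 kΩ.
Base-emitter loop: V_Th = I_B·R_Th + V_BE + (β+1)I_B·R_E, so I_B = (2.81 − 0.7) / (1.92 + 76×0.33) = 0.0783 mA.
I_C = β·I_B = 75×0.0783 = 5.87 mA, and I_E = (β+1)I_B = 5.95 mA.
V_CE = V_CC − I_C·R_C − I_E·R_E = 22 − 5.87×3.3 − 5.95×0.33 = 0.657 V.
V_CE = 0.657 V > 0.2 V confirms active-region operation.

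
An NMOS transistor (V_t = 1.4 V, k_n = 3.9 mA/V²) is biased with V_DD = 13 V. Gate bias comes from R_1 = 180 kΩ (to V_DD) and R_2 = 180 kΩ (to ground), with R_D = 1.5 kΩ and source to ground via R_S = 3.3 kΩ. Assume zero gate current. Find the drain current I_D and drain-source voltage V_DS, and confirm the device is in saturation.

I_D ≈ 1.3 mA, V_DS ≈ 6.8 V

V_G = V_DD·R_2/(R_1+R_2) = 13×180/360 = 6.5 V.
Assume saturation: I_D = (k_n/2)(V_GS − V_t)² with V_GS = V_G − I_D·R_S = 6.5 − 3.3·I_D.
Substituting gives 21.2·I_D² − 66.6·I_D + 50.7 = 0, with roots I_D = 1.3 or 1.84 mA.
The root I_D = 1.84 mA gives V_GS = 0.429 V ≤ V_t, so take I_D = 1.3 mA.
Then V_GS = 2.22 V and V_DS = V_DD − I_D(R_D+R_S) = 13 − 1.3×4.8 = 6.77 V.
Saturation requires V_DS ≥ V_GS − V_t = 0.816 V; 6.77 ≥ 0.816 ✓.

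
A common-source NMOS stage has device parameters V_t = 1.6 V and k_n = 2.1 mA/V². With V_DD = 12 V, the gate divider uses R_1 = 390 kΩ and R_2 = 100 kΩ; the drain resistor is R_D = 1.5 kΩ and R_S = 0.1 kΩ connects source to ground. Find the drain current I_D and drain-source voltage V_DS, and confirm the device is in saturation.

I_D ≈ 0.65 mA, V_DS ≈ 11 V

V_G = V_DD·R_2/(R_1+R_2) = 12×100/490 = 2.45 V.
Assume saturation: I_D = (k_n/2)(V_GS − V_t)² with V_GS = V_G − I_D·R_S = 2.45 − 0.1·I_D.
Substituting gives 0.0105·I_D² − 1.18·I_D + 0.757 = 0, with roots I_D = 0.646 or 112 mA.
The root I_D = 112 mA gives V_GS = -8.71 V ≤ V_t, so take I_D = 0.646 mA.
Then V_GS = 2.38 V and V_DS = V_DD − I_D(R_D+R_S) = 12 − 0.646×1.6 = 11 V.
Saturation requires V_DS ≥ V_GS − V_t = 0.784 V; 11 ≥ 0.784 ✓.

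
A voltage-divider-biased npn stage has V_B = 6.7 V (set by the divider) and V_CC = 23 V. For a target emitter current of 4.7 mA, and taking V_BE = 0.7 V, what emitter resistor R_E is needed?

R_E ≈ 1.3 kΩ

V_E = V_B − V_BE = 6.7 − 0.7 = 6 V.
R_E = V_E / I_E = 6 / 4.7 = 1.28 kΩ.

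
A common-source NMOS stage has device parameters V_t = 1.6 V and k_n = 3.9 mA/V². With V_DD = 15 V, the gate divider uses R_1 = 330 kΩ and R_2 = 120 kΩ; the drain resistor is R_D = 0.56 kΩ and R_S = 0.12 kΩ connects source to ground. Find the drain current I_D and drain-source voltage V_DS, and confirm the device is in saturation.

V_G = V_DD·R_2/(R_1+R_2) = 15×120/450 = 4 V.
Assume saturation: I_D = (k_n/2)(V_GS − V_t)² with V_GS = V_G − I_D·R_S = 4 − 0.12·I_D.
Substituting gives 0.0281·I_D² − 2.12·I_D + 11.2 = 0, with roots I_D = 5.72 or 69.9 mA.
The root I_D = 69.9 mA gives V_GS = -4.39 V ≤ V_t, so take I_D = 5.72 mA.
Then V_GS = 3.31 V and V_DS = V_DD − I_D(R_D+R_S) = 15 − 5.72×0.68 = 11.1 V.
Saturation requires V_DS ≥ V_GS − V_t = 1.71 V; 11.1 ≥ 1.71 ✓.

I_D ≈ 5.7 mA, V_DS ≈ 11 V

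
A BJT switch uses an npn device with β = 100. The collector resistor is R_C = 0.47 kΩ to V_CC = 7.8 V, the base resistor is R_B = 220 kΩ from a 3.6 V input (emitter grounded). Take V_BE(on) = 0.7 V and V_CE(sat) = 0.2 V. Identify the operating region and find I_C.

active; I_C ≈ 1.3 mA

Assume active. Base-emitter loop: I_B = (V_BB − V_BE)/R_B = (3.6 − 0.7)/220 = 0.0132 mA.
I_C = β·I_B = 100×0.0132 = 1.32 mA.
V_CE = V_CC − I_C·R_C = 7.8 − 1.32×0.47 = 7.18 V > V_CE(sat), so the active-region assumption holds.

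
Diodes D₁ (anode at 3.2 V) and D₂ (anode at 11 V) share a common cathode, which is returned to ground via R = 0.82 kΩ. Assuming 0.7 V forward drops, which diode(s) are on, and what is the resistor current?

Only D₂ conducts; I_R ≈ 13 mA

Assume both conduct. Then node N would need to be at both 3.2−0.7 = 2.5 V and 11−0.7 = 10.3 V, which is impossible.
Assume only D₂ conducts: V_N = 11 − 0.7 = 10.3 V, so I_R = 10.3/0.82 = 12.6 mA.
Check D₁: its anode-to-cathode voltage is 3.2 − 10.3 = -7.1 V < 0.7 V, so it is off. The assumption is consistent.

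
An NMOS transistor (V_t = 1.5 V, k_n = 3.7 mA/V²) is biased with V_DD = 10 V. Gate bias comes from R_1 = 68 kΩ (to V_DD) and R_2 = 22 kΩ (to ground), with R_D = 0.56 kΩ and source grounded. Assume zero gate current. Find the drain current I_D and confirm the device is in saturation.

V_G = V_DD·R_2/(R_1+R_2) = 10×22/90 = 2.44 V. With the source grounded, V_GS = V_G = 2.44 V.
Assume saturation: I_D = (k_n/2)(V_GS − V_t)² = (3.7/2)×(2.44 − 1.5)² = 1.85×0.944² = 1.65 mA.
V_DS = V_DD − I_D·R_D = 10 − 1.65×0.56 = 9.08 V.
Saturation requires V_DS ≥ V_GS − V_t = 0.944 V; 9.08 ≥ 0.944 ✓.

I_D ≈ 1.7 mA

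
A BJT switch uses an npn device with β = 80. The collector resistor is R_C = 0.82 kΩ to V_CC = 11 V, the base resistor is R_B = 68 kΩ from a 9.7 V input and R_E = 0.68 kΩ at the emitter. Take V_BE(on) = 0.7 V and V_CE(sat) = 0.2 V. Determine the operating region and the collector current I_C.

active; I_C ≈ 5.8 mA

Assume active. Base-emitter loop: I_B = (V_BB − V_BE)/(R_B + (β+1)R_E) = (9.7 − 0.7)/(68 + 81×0.68) = 0.0731 mA.
I_C = β·I_B = 80×0.0731 = 5.85 mA.
V_CE = V_CC − I_C·R_C − I_E·R_E = 11 − 5.85×0.82 − 5.92×0.68 = 2.18 V > V_CE(sat), so the active-region assumption holds.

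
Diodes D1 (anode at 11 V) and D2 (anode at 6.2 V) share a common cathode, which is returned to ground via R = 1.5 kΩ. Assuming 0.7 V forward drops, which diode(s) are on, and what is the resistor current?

Only D1 conducts; I_R ≈ 6.9 mA

Assume both conduct. Then node N would need to be at both 11−0.7 = 10.3 V and 6.2−0.7 = 5.5 V, which is impossible.
Assume only D1 conducts: V_N = 11 − 0.7 = 10.3 V, so I_R = 10.3/1.5 = 6.87 mA.
Check D2: its anode-to-cathode voltage is 6.2 − 10.3 = -4.1 V < 0.7 V, so it is off. The assumption is consistent.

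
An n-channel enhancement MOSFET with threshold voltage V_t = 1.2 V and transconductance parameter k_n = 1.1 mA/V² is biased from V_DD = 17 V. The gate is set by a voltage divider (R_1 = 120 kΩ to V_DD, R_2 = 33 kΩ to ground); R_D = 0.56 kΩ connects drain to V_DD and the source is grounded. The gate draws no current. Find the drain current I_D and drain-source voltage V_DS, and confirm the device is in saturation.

V_G = V_DD·R_2/(R_1+R_2) = 17×33/153 = 3.67 V. With the source grounded, V_GS = V_G = 3.67 V.
Assume saturation: I_D = (k_n/2)(V_GS − V_t)² = (1.1/2)×(3.67 − 1.2)² = 0.55×2.47² = 3.35 mA.
V_DS = V_DD − I_D·R_D = 17 − 3.35×0.56 = 15.1 V.
Saturation requires V_DS ≥ V_GS − V_t = 2.47 V; 15.1 ≥ 2.47 ✓.

I_D ≈ 3.3 mA, V_DS ≈ 15 V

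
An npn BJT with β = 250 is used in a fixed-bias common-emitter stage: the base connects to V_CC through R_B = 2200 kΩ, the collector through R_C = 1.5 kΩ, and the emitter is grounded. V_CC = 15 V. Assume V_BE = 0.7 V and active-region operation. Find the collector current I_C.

I_C ≈ 1.6 mA

Base loop: V_CC = I_B·R_B + V_BE, so I_B = (15 − 0.7)/2200 kΩ = 0.0065 mA.
In the active region I_C = β·I_B = 250 × 0.0065 = 1.63 mA.
Collector loop: V_CE = V_CC − I_C·R_C = 15 − 1.63×1.5 = 12.6 V.
Since V_CE = 12.6 V > V_CE(sat) ≈ 0.2 V, the transistor is in the active region as assumed.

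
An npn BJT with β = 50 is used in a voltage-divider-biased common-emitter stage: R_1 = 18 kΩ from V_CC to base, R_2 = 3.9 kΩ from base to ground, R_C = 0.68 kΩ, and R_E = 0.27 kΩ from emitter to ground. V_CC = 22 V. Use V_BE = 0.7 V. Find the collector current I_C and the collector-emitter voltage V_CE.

I_C ≈ 9.5 mA, V_CE ≈ 13 V

Thevenize the base divider: V_Th = V_CC·R_2/(R_1+R_2) = 22×3.9/21.9 = 3.92 V, R_Th = R_1‖R_2 = 3.21 kΩ.
Base-emitter loop: V_Th = I_B·R_Th + V_BE + (β+1)I_B·R_E, so I_B = (3.92 − 0.7) / (3.21 + 51×0.27) = 0.19 mA.
I_C = β·I_B = 50×0.19 = 9.48 mA, and I_E = (β+1)I_B = 9.67 mA.
V_CE = V_CC − I_C·R_C − I_E·R_E = 22 − 9.48×0.68 − 9.67×0.27 = 12.9 V.
V_CE = 12.9 V > 0.2 V confirms active-region operation.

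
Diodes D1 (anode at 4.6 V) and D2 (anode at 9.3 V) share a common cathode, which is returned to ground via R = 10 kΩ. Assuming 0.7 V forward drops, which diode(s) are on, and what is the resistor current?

Assume both conduct. Then node N would need to be at both 4.6−0.7 = 3.9 V and 9.3−0.7 = 8.6 V, which is impossible.
Assume only D2 conducts: V_N = 9.3 − 0.7 = 8.6 V, so I_R = 8.6/10 = 0.86 mA.
Check D1: its anode-to-cathode voltage is 4.6 − 8.6 = -4 V < 0.7 V, so it is off. The assumption is consistent.

Only D2 conducts; I_R ≈ 0.86 mA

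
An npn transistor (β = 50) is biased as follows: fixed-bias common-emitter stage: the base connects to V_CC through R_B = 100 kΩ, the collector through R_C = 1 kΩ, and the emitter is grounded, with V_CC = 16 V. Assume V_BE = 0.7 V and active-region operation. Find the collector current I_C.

I_C ≈ 7.6 mA

Base loop: V_CC = I_B·R_B + V_BE, so I_B = (16 − 0.7)/100 kΩ = 0.153 mA.
In the active region I_C = β·I_B = 50 × 0.153 = 7.65 mA.
Collector loop: V_CE = V_CC − I_C·R_C = 16 − 7.65×1 = 8.35 V.
Since V_CE = 8.35 V > V_CE(sat) ≈ 0.2 V, the transistor is in the active region as assumed.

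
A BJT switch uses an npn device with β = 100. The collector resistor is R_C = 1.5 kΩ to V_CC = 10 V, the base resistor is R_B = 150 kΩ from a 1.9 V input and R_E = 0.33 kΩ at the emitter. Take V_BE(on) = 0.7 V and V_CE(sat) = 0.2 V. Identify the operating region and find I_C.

Assume active. Base-emitter loop: I_B = (V_BB − V_BE)/(R_B + (β+1)R_E) = (1.9 − 0.7)/(150 + 101×0.33) = 0.00655 mA.
I_C = β·I_B = 100×0.00655 = 0.655 mA.
V_CE = V_CC − I_C·R_C − I_E·R_E = 10 − 0.655×1.5 − 0.661×0.33 = 8.8 V > V_CE(sat), so the active-region assumption holds.

active; I_C ≈ 0.65 mA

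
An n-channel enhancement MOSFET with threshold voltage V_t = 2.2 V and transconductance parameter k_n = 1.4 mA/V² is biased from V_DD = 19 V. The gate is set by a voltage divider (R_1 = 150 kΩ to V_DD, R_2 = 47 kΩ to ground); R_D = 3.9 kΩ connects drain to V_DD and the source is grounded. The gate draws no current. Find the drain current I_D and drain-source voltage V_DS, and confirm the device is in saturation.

V_G = V_DD·R_2/(R_1+R_2) = 19×47/197 = 4.53 V. With the source grounded, V_GS = V_G = 4.53 V.
Assume saturation: I_D = (k_n/2)(V_GS − V_t)² = (1.4/2)×(4.53 − 2.2)² = 0.7×2.33² = 3.81 mA.
V_DS = V_DD − I_D·R_D = 19 − 3.81×3.9 = 4.14 V.
Saturation requires V_DS ≥ V_GS − V_t = 2.33 V; 4.14 ≥ 2.33 ✓.

I_D ≈ 3.8 mA, V_DS ≈ 4.1 V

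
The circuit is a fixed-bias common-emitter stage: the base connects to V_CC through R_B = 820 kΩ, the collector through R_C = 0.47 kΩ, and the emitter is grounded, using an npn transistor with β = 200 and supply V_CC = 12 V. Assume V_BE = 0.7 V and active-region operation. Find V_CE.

Base loop: V_CC = I_B·R_B + V_BE, so I_B = (12 − 0.7)/820 kΩ = 0.0138 mA.
In the active region I_C = β·I_B = 200 × 0.0138 = 2.76 mA.
Collector loop: V_CE = V_CC − I_C·R_C = 12 − 2.76×0.47 = 10.7 V.
Since V_CE = 10.7 V > V_CE(sat) ≈ 0.2 V, the transistor is in the active region as assumed.

V_CE ≈ 11 V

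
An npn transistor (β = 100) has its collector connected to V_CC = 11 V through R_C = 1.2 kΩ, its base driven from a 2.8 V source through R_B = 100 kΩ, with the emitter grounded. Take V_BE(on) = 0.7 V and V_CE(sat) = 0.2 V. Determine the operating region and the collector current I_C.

active; I_C ≈ 2.1 mA

Assume active. Base-emitter loop: I_B = (V_BB − V_BE)/R_B = (2.8 − 0.7)/100 = 0.021 mA.
I_C = β·I_B = 100×0.021 = 2.1 mA.
V_CE = V_CC − I_C·R_C = 11 − 2.1×1.2 = 8.48 V > V_CE(sat), so the active-region assumption holds.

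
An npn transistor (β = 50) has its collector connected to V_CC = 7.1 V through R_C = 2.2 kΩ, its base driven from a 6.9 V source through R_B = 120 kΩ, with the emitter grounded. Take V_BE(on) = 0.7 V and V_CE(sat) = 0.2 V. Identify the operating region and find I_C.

Assume active. Base-emitter loop: I_B = (V_BB − V_BE)/R_B = (6.9 − 0.7)/120 = 0.0517 mA.
I_C = β·I_B = 50×0.0517 = 2.58 mA.
V_CE = V_CC − I_C·R_C = 7.1 − 2.58×2.2 = 1.42 V > V_CE(sat), so the active-region assumption holds.

active; I_C ≈ 2.6 mA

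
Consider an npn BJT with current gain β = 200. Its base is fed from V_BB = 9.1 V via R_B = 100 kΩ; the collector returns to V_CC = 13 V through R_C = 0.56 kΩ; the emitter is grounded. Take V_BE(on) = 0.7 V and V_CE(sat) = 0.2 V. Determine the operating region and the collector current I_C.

active; I_C ≈ 17 mA

Assume active. Base-emitter loop: I_B = (V_BB − V_BE)/R_B = (9.1 − 0.7)/100 = 0.084 mA.
I_C = β·I_B = 200×0.084 = 16.8 mA.
V_CE = V_CC − I_C·R_C = 13 − 16.8×0.56 = 3.59 V > V_CE(sat), so the active-region assumption holds.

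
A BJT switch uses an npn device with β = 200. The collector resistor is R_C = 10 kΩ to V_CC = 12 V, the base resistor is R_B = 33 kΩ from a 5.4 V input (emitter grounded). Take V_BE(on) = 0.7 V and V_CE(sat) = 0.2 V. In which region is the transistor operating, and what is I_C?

Assume active: I_B = (5.4 − 0.7)/33 = 0.142 mA, giving I_C = β·I_B = 28.5 mA.
But then V_CE = 12 − 28.5×10 = -273 V < V_CE(sat) = 0.2 V — impossible in the active region.
So the transistor is saturated. With V_CE = 0.2 V, I_C = (V_CC − 0.2)/R_C = 11.8/10 = 1.18 mA.
Check: β·I_B = 28.5 mA > I_C = 1.18 mA, confirming saturation.

saturation; I_C ≈ 1.2 mA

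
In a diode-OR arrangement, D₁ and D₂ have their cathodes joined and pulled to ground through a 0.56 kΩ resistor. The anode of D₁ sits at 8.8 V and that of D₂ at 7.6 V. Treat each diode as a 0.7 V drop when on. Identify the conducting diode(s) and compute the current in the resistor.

Only D₁ conducts; I_R ≈ 14 mA

Assume both conduct. Then node N would need to be at both 8.8−0.7 = 8.1 V and 7.6−0.7 = 6.9 V, which is impossible.
Assume only D₁ conducts: V_N = 8.8 − 0.7 = 8.1 V, so I_R = 8.1/0.56 = 14.5 mA.
Check D₂: its anode-to-cathode voltage is 7.6 − 8.1 = -0.5 V < 0.7 V, so it is off. The assumption is consistent.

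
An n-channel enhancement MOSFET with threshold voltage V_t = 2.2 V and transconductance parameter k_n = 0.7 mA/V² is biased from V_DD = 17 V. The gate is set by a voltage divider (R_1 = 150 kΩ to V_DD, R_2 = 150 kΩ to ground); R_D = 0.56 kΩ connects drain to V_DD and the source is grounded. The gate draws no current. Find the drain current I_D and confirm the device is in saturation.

V_G = V_DD·R_2/(R_1+R_2) = 17×150/300 = 8.5 V. With the source grounded, V_GS = V_G = 8.5 V.
Assume saturation: I_D = (k_n/2)(V_GS − V_t)² = (0.7/2)×(8.5 − 2.2)² = 0.35×6.3² = 13.9 mA.
V_DS = V_DD − I_D·R_D = 17 − 13.9×0.56 = 9.22 V.
Saturation requires V_DS ≥ V_GS − V_t = 6.3 V; 9.22 ≥ 6.3 ✓.

I_D ≈ 14 mA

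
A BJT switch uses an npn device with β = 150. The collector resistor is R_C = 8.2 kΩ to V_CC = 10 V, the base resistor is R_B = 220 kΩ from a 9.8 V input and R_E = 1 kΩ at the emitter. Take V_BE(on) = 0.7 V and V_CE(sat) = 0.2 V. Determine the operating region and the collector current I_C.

saturation; I_C ≈ 1.1 mA

Assume active: I_B = (9.8 − 0.7)/(220 + 151×1) = 0.0245 mA, I_C = β·I_B = 3.68 mA.
Then V_CE = 10 − 3.68×8.2 − 3.7×1 = -23.9 V < 0.2 V — the active assumption fails.
Re-solve with V_CE = 0.2 V. KCL at the emitter: V_E/R_E = (V_BB−0.7−V_E)/R_B + (V_CC−0.2−V_E)/R_C, giving V_E = 1.1 V.
I_C = (V_CC − 0.2 − V_E)/R_C = (9.8 − 1.1)/8.2 = 1.06 mA.
Check: I_B = (9.1 − 1.1)/220 = 0.0364 mA, and β·I_B = 5.46 mA > I_C, confirming saturation.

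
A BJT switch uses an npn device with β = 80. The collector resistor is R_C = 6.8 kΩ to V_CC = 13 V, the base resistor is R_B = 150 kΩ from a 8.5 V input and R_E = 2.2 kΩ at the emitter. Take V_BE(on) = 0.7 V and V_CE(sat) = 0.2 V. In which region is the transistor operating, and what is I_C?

Assume active: I_B = (8.5 − 0.7)/(150 + 81×2.2) = 0.0238 mA, I_C = β·I_B = 1.9 mA.
Then V_CE = 13 − 1.9×6.8 − 1.93×2.2 = -4.16 V < 0.2 V — the active assumption fails.
Re-solve with V_CE = 0.2 V. KCL at the emitter: V_E/R_E = (V_BB−0.7−V_E)/R_B + (V_CC−0.2−V_E)/R_C, giving V_E = 3.18 V.
I_C = (V_CC − 0.2 − V_E)/R_C = (12.8 − 3.18)/6.8 = 1.41 mA.
Check: I_B = (7.8 − 3.18)/150 = 0.0308 mA, and β·I_B = 2.46 mA > I_C, confirming saturation.

saturation; I_C ≈ 1.4 mA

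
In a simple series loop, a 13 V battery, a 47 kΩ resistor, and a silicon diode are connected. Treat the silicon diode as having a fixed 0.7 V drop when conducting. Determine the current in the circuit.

KVL around the loop: 13 = V_D + I·R = 0.7 + I × 47 kΩ.
So I = (13 − 0.7) / 47 kΩ = 12.3 / 47 = 0.262 mA.

I ≈ 0.26 mA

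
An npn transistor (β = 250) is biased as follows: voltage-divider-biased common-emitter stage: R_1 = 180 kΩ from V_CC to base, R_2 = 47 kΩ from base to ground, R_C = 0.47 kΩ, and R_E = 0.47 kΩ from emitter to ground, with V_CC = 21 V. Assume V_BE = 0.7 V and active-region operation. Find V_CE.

Thevenize the base divider: V_Th = V_CC·R_2/(R_1+R_2) = 21×47/227 = 4.35 V, R_Th = R_1‖R_2 = 37.3 kΩ.
Base-emitter loop: V_Th = I_B·R_Th + V_BE + (β+1)I_B·R_E, so I_B = (4.35 − 0.7) / (37.3 + 251×0.47) = 0.0235 mA.
I_C = β·I_B = 250×0.0235 = 5.87 mA, and I_E = (β+1)I_B = 5.9 mA.
V_CE = V_CC − I_C·R_C − I_E·R_E = 21 − 5.87×0.47 − 5.9×0.47 = 15.5 V.
V_CE = 15.5 V > 0.2 V confirms active-region operation.

V_CE ≈ 15 V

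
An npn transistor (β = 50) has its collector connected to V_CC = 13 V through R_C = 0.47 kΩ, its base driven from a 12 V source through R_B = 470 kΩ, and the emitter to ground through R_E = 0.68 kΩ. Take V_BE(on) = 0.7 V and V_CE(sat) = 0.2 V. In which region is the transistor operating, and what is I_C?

Assume active. Base-emitter loop: I_B = (V_BB − V_BE)/(R_B + (β+1)R_E) = (12 − 0.7)/(470 + 51×0.68) = 0.0224 mA.
I_C = β·I_B = 50×0.0224 = 1.12 mA.
V_CE = V_CC − I_C·R_C − I_E·R_E = 13 − 1.12×0.47 − 1.14×0.68 = 11.7 V > V_CE(sat), so the active-region assumption holds.

active; I_C ≈ 1.1 mA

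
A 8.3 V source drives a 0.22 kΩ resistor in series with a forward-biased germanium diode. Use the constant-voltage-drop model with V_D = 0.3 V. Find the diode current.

KVL around the loop: 8.3 = V_D + I·R = 0.3 + I × 0.22 kΩ.
So I = (8.3 − 0.3) / 0.22 kΩ = 8 / 0.22 = 36.4 mA.

I ≈ 36 mA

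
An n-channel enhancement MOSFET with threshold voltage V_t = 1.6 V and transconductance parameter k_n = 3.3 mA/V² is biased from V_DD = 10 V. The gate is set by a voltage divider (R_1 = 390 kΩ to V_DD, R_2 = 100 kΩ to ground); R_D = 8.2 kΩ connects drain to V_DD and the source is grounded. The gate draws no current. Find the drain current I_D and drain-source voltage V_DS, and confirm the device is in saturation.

I_D ≈ 0.32 mA, V_DS ≈ 7.4 V

V_G = V_DD·R_2/(R_1+R_2) = 10×100/490 = 2.04 V. With the source grounded, V_GS = V_G = 2.04 V.
Assume saturation: I_D = (k_n/2)(V_GS − V_t)² = (3.3/2)×(2.04 − 1.6)² = 1.65×0.441² = 0.321 mA.
V_DS = V_DD − I_D·R_D = 10 − 0.321×8.2 = 7.37 V.
Saturation requires V_DS ≥ V_GS − V_t = 0.441 V; 7.37 ≥ 0.441 ✓.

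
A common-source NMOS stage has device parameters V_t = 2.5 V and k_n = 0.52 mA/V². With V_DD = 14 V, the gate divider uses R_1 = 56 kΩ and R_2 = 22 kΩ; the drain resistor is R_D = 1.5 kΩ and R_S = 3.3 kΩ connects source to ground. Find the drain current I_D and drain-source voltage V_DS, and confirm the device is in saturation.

I_D ≈ 0.18 mA, V_DS ≈ 13 V

V_G = V_DD·R_2/(R_1+R_2) = 14×22/78 = 3.95 V.
Assume saturation: I_D = (k_n/2)(V_GS − V_t)² with V_GS = V_G − I_D·R_S = 3.95 − 3.3·I_D.
Substituting gives 2.83·I_D² − 3.49·I_D + 0.546 = 0, with roots I_D = 0.184 or 1.05 mA.
The root I_D = 1.05 mA gives V_GS = 0.493 V ≤ V_t, so take I_D = 0.184 mA.
Then V_GS = 3.34 V and V_DS = V_DD − I_D(R_D+R_S) = 14 − 0.184×4.8 = 13.1 V.
Saturation requires V_DS ≥ V_GS − V_t = 0.841 V; 13.1 ≥ 0.841 ✓.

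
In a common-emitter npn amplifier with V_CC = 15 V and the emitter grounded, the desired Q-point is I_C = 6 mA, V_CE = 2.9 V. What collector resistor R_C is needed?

R_C ≈ 2 kΩ

Collector loop: V_CC = I_C·R_C + V_CE.
R_C = (V_CC − V_CE)/I_C = (15 − 2.9)/6 = 2.02 kΩ.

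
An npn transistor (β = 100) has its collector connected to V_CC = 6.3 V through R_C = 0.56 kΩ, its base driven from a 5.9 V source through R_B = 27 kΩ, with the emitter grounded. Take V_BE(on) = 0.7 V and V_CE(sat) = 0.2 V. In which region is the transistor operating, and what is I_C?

Assume active: I_B = (5.9 − 0.7)/27 = 0.193 mA, giving I_C = β·I_B = 19.3 mA.
But then V_CE = 6.3 − 19.3×0.56 = -4.49 V < V_CE(sat) = 0.2 V — impossible in the active region.
So the transistor is saturated. With V_CE = 0.2 V, I_C = (V_CC − 0.2)/R_C = 6.1/0.56 = 10.9 mA.
Check: β·I_B = 19.3 mA > I_C = 10.9 mA, confirming saturation.

saturation; I_C ≈ 11 mA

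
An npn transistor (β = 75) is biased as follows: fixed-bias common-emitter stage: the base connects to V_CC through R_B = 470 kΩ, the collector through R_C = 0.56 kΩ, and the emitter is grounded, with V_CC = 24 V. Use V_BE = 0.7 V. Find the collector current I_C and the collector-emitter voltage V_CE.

I_C ≈ 3.7 mA, V_CE ≈ 22 V

Base loop: V_CC = I_B·R_B + V_BE, so I_B = (24 − 0.7)/470 kΩ = 0.0496 mA.
In the active region I_C = β·I_B = 75 × 0.0496 = 3.72 mA.
Collector loop: V_CE = V_CC − I_C·R_C = 24 − 3.72×0.56 = 21.9 V.
Since V_CE = 21.9 V > V_CE(sat) ≈ 0.2 V, the transistor is in the active region as assumed.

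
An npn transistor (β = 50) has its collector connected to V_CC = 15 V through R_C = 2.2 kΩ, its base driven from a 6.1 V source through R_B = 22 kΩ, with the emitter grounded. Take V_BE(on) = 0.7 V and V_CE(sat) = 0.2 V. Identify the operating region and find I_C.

Assume active: I_B = (6.1 − 0.7)/22 = 0.245 mA, giving I_C = β·I_B = 12.3 mA.
But then V_CE = 15 − 12.3×2.2 = -12 V < V_CE(sat) = 0.2 V — impossible in the active region.
So the transistor is saturated. With V_CE = 0.2 V, I_C = (V_CC − 0.2)/R_C = 14.8/2.2 = 6.73 mA.
Check: β·I_B = 12.3 mA > I_C = 6.73 mA, confirming saturation.

saturation; I_C ≈ 6.7 mA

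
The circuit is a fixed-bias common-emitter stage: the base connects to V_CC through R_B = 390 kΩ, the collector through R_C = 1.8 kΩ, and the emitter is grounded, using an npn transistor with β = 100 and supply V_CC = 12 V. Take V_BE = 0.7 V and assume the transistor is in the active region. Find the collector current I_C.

Base loop: V_CC = I_B·R_B + V_BE, so I_B = (12 − 0.7)/390 kΩ = 0.029 mA.
In the active region I_C = β·I_B = 100 × 0.029 = 2.9 mA.
Collector loop: V_CE = V_CC − I_C·R_C = 12 − 2.9×1.8 = 6.78 V.
Since V_CE = 6.78 V > V_CE(sat) ≈ 0.2 V, the transistor is in the active region as assumed.

I_C ≈ 2.9 mA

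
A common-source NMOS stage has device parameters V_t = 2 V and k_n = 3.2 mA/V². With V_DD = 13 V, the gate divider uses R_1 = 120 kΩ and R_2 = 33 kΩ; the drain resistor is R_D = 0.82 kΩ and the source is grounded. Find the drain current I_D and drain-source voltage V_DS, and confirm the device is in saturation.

I_D ≈ 1 mA, V_DS ≈ 12 V

V_G = V_DD·R_2/(R_1+R_2) = 13×33/153 = 2.8 V. With the source grounded, V_GS = V_G = 2.8 V.
Assume saturation: I_D = (k_n/2)(V_GS − V_t)² = (3.2/2)×(2.8 − 2)² = 1.6×0.804² = 1.03 mA.
V_DS = V_DD − I_D·R_D = 13 − 1.03×0.82 = 12.2 V.
Saturation requires V_DS ≥ V_GS − V_t = 0.804 V; 12.2 ≥ 0.804 ✓.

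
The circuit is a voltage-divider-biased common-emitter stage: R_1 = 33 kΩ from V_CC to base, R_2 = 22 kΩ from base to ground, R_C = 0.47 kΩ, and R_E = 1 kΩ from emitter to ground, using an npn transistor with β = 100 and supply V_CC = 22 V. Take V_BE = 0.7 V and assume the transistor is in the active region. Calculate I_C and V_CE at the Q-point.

Thevenize the base divider: V_Th = V_CC·R_2/(R_1+R_2) = 22×22/55 = 8.8 V, R_Th = R_1‖R_2 = 13.2 kΩ.
Base-emitter loop: V_Th = I_B·R_Th + V_BE + (β+1)I_B·R_E, so I_B = (8.8 − 0.7) / (13.2 + 101×1) = 0.0709 mA.
I_C = β·I_B = 100×0.0709 = 7.09 mA, and I_E = (β+1)I_B = 7.16 mA.
V_CE = V_CC − I_C·R_C − I_E·R_E = 22 − 7.09×0.47 − 7.16×1 = 11.5 V.
V_CE = 11.5 V > 0.2 V confirms active-region operation.

I_C ≈ 7.1 mA, V_CE ≈ 12 V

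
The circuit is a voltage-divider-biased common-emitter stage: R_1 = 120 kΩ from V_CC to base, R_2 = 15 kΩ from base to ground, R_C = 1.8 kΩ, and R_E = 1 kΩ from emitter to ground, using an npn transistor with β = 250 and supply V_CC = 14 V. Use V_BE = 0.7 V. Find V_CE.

V_CE ≈ 12 V

Thevenize the base divider: V_Th = V_CC·R_2/(R_1+R_2) = 14×15/135 = 1.56 V, R_Th = R_1‖R_2 = 13.3 kΩ.
Base-emitter loop: V_Th = I_B·R_Th + V_BE + (β+1)I_B·R_E, so I_B = (1.56 − 0.7) / (13.3 + 251×1) = 0.00324 mA.
I_C = β·I_B = 250×0.00324 = 0.809 mA, and I_E = (β+1)I_B = 0.812 mA.
V_CE = V_CC − I_C·R_C − I_E·R_E = 14 − 0.809×1.8 − 0.812×1 = 11.7 V.
V_CE = 11.7 V > 0.2 V confirms active-region operation.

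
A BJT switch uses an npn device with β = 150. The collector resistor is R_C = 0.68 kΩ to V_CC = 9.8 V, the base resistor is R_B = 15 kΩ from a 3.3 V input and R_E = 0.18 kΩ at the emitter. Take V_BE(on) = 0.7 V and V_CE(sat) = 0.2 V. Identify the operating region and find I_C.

Assume active. Base-emitter loop: I_B = (V_BB − V_BE)/(R_B + (β+1)R_E) = (3.3 − 0.7)/(15 + 151×0.18) = 0.0616 mA.
I_C = β·I_B = 150×0.0616 = 9.25 mA.
V_CE = V_CC − I_C·R_C − I_E·R_E = 9.8 − 9.25×0.68 − 9.31×0.18 = 1.84 V > V_CE(sat), so the active-region assumption holds.

active; I_C ≈ 9.2 mA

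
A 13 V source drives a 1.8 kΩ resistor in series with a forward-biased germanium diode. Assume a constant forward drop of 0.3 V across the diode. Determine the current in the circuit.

KVL around the loop: 13 = V_D + I·R = 0.3 + I × 1.8 kΩ.
So I = (13 − 0.3) / 1.8 kΩ = 12.7 / 1.8 = 7.06 mA.

I ≈ 7.1 mA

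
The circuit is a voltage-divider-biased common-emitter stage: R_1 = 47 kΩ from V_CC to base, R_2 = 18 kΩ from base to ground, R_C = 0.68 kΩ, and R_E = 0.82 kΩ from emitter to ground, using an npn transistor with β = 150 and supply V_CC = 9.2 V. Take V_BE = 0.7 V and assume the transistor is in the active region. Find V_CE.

V_CE ≈ 6.2 V

Thevenize the base divider: V_Th = V_CC·R_2/(R_1+R_2) = 9.2×18/65 = 2.55 V, R_Th = R_1‖R_2 = 13 kΩ.
Base-emitter loop: V_Th = I_B·R_Th + V_BE + (β+1)I_B·R_E, so I_B = (2.55 − 0.7) / (13 + 151×0.82) = 0.0135 mA.
I_C = β·I_B = 150×0.0135 = 2.03 mA, and I_E = (β+1)I_B = 2.04 mA.
V_CE = V_CC − I_C·R_C − I_E·R_E = 9.2 − 2.03×0.68 − 2.04×0.82 = 6.15 V.
V_CE = 6.15 V > 0.2 V confirms active-region operation.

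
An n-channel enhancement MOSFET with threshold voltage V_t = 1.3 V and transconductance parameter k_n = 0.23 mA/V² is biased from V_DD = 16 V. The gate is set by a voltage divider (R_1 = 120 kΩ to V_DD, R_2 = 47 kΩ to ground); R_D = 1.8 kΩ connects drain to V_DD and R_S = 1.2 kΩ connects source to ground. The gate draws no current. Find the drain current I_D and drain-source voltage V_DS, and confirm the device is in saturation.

V_G = V_DD·R_2/(R_1+R_2) = 16×47/167 = 4.5 V.
Assume saturation: I_D = (k_n/2)(V_GS − V_t)² with V_GS = V_G − I_D·R_S = 4.5 − 1.2·I_D.
Substituting gives 0.166·I_D² − 1.88·I_D + 1.18 = 0, with roots I_D = 0.665 or 10.7 mA.
The root I_D = 10.7 mA gives V_GS = -8.35 V ≤ V_t, so take I_D = 0.665 mA.
Then V_GS = 3.7 V and V_DS = V_DD − I_D(R_D+R_S) = 16 − 0.665×3 = 14 V.
Saturation requires V_DS ≥ V_GS − V_t = 2.4 V; 14 ≥ 2.4 ✓.

I_D ≈ 0.67 mA, V_DS ≈ 14 V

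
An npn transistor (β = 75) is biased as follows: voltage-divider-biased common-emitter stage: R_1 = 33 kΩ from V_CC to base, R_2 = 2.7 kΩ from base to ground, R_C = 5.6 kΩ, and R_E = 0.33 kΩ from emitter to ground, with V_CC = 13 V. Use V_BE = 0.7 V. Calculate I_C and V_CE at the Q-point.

I_C ≈ 0.77 mA, V_CE ≈ 8.4 V

Thevenize the base divider: V_Th = V_CC·R_2/(R_1+R_2) = 13×2.7/35.7 = 0.983 V, R_Th = R_1‖R_2 = 2.5 kΩ.
Base-emitter loop: V_Th = I_B·R_Th + V_BE + (β+1)I_B·R_E, so I_B = (0.983 − 0.7) / (2.5 + 76×0.33) = 0.0103 mA.
I_C = β·I_B = 75×0.0103 = 0.77 mA, and I_E = (β+1)I_B = 0.78 mA.
V_CE = V_CC − I_C·R_C − I_E·R_E = 13 − 0.77×5.6 − 0.78×0.33 = 8.43 V.
V_CE = 8.43 V > 0.2 V confirms active-region operation.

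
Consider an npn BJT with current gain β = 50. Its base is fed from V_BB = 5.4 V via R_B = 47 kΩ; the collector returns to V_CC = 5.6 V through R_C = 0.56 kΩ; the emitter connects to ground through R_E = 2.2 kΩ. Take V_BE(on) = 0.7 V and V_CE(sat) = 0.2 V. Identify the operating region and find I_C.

Assume active. Base-emitter loop: I_B = (V_BB − V_BE)/(R_B + (β+1)R_E) = (5.4 − 0.7)/(47 + 51×2.2) = 0.0295 mA.
I_C = β·I_B = 50×0.0295 = 1.48 mA.
V_CE = V_CC − I_C·R_C − I_E·R_E = 5.6 − 1.48×0.56 − 1.51×2.2 = 1.46 V > V_CE(sat), so the active-region assumption holds.

active; I_C ≈ 1.5 mA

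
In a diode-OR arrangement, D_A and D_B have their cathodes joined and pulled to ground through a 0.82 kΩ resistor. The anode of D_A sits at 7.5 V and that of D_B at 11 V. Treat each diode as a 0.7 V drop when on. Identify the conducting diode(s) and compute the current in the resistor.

Only D_B conducts; I_R ≈ 13 mA

Assume both conduct. Then node N would need to be at both 7.5−0.7 = 6.8 V and 11−0.7 = 10.3 V, which is impossible.
Assume only D_B conducts: V_N = 11 − 0.7 = 10.3 V, so I_R = 10.3/0.82 = 12.6 mA.
Check D_A: its anode-to-cathode voltage is 7.5 − 10.3 = -2.8 V < 0.7 V, so it is off. The assumption is consistent.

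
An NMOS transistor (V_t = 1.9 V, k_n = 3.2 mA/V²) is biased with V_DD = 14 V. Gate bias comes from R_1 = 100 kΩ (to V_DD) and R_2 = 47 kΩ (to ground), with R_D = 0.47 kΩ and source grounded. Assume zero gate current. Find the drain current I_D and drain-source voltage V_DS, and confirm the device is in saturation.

V_G = V_DD·R_2/(R_1+R_2) = 14×47/147 = 4.48 V. With the source grounded, V_GS = V_G = 4.48 V.
Assume saturation: I_D = (k_n/2)(V_GS − V_t)² = (3.2/2)×(4.48 − 1.9)² = 1.6×2.58² = 10.6 mA.
V_DS = V_DD − I_D·R_D = 14 − 10.6×0.47 = 9.01 V.
Saturation requires V_DS ≥ V_GS − V_t = 2.58 V; 9.01 ≥ 2.58 ✓.

I_D ≈ 11 mA, V_DS ≈ 9 V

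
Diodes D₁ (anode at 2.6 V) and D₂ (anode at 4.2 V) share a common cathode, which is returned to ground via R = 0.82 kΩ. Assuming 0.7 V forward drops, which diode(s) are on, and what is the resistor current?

Only D₂ conducts; I_R ≈ 4.3 mA

Assume both conduct. Then node N would need to be at both 2.6−0.7 = 1.9 V and 4.2−0.7 = 3.5 V, which is impossible.
Assume only D₂ conducts: V_N = 4.2 − 0.7 = 3.5 V, so I_R = 3.5/0.82 = 4.27 mA.
Check D₁: its anode-to-cathode voltage is 2.6 − 3.5 = -0.9 V < 0.7 V, so it is off. The assumption is consistent.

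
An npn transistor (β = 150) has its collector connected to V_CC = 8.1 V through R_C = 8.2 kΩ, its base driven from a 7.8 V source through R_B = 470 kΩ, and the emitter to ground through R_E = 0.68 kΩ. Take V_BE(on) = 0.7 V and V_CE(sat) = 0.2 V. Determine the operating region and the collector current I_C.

Assume active: I_B = (7.8 − 0.7)/(470 + 151×0.68) = 0.0124 mA, I_C = β·I_B = 1.86 mA.
Then V_CE = 8.1 − 1.86×8.2 − 1.87×0.68 = -8.42 V < 0.2 V — the active assumption fails.
Re-solve with V_CE = 0.2 V. KCL at the emitter: V_E/R_E = (V_BB−0.7−V_E)/R_B + (V_CC−0.2−V_E)/R_C, giving V_E = 0.614 V.
I_C = (V_CC − 0.2 − V_E)/R_C = (7.9 − 0.614)/8.2 = 0.889 mA.
Check: I_B = (7.1 − 0.614)/470 = 0.0138 mA, and β·I_B = 2.07 mA > I_C, confirming saturation.

saturation; I_C ≈ 0.89 mA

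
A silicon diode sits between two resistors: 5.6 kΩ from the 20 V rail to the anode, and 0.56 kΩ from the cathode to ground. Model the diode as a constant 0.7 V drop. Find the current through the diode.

I ≈ 3.1 mA

The two resistors are in series with the diode, so KVL gives 20 = I·5.6 + 0.7 + I·0.56.
I = (20 − 0.7) / (5.6 + 0.56) kΩ = 19.3 / 6.16 = 3.13 mA.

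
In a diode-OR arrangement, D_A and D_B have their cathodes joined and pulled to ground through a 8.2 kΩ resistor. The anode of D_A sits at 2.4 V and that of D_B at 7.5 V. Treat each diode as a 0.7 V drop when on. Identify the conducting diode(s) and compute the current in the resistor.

Only D_B conducts; I_R ≈ 0.83 mA

Assume both conduct. Then node N would need to be at both 2.4−0.7 = 1.7 V and 7.5−0.7 = 6.8 V, which is impossible.
Assume only D_B conducts: V_N = 7.5 − 0.7 = 6.8 V, so I_R = 6.8/8.2 = 0.829 mA.
Check D_A: its anode-to-cathode voltage is 2.4 − 6.8 = -4.4 V < 0.7 V, so it is off. The assumption is consistent.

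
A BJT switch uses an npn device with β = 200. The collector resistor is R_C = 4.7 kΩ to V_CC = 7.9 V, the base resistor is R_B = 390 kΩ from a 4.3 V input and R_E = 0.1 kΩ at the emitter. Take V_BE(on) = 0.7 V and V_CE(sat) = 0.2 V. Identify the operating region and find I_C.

saturation; I_C ≈ 1.6 mA

Assume active: I_B = (4.3 − 0.7)/(390 + 201×0.1) = 0.00878 mA, I_C = β·I_B = 1.76 mA.
Then V_CE = 7.9 − 1.76×4.7 − 1.76×0.1 = -0.528 V < 0.2 V — the active assumption fails.
Re-solve with V_CE = 0.2 V. KCL at the emitter: V_E/R_E = (V_BB−0.7−V_E)/R_B + (V_CC−0.2−V_E)/R_C, giving V_E = 0.161 V.
I_C = (V_CC − 0.2 − V_E)/R_C = (7.7 − 0.161)/4.7 = 1.6 mA.
Check: I_B = (3.6 − 0.161)/390 = 0.00882 mA, and β·I_B = 1.76 mA > I_C, confirming saturation.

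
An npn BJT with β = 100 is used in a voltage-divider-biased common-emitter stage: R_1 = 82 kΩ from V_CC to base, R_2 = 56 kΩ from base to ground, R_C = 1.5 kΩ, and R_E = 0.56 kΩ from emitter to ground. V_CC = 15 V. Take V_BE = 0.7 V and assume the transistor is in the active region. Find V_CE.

V_CE ≈ 2.6 V

Thevenize the base divider: V_Th = V_CC·R_2/(R_1+R_2) = 15×56/138 = 6.09 V, R_Th = R_1‖R_2 = 33.3 kΩ.
Base-emitter loop: V_Th = I_B·R_Th + V_BE + (β+1)I_B·R_E, so I_B = (6.09 − 0.7) / (33.3 + 101×0.56) = 0.06 mA.
I_C = β·I_B = 100×0.06 = 6 mA, and I_E = (β+1)I_B = 6.06 mA.
V_CE = V_CC − I_C·R_C − I_E·R_E = 15 − 6×1.5 − 6.06×0.56 = 2.61 V.
V_CE = 2.61 V > 0.2 V confirms active-region operation.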